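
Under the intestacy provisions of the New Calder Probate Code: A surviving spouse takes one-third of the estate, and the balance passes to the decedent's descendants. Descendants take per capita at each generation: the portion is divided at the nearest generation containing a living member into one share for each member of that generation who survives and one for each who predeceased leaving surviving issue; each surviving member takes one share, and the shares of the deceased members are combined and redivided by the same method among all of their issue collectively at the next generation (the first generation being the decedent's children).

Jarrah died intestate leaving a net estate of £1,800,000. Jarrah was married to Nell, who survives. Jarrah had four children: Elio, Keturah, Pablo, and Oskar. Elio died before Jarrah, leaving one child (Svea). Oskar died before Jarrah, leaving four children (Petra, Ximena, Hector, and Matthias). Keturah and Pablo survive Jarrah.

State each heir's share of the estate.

Nell takes one-third of £1,800,000 = £600,000. The remaining £1,200,000 passes to the descendants.
The descendants' portion (£1,200,000) is divided at the children's generation into 4 shares of £300,000. Keturah and Pablo each take £300,000. The 2 shares of the deceased (Elio and Oskar) are combined into a pool of £600,000.
That pool (£600,000) is divided at the grandchildren's generation equally among Svea, Petra, Ximena, Hector, and Matthias: £120,000 each.

Nell: £600,000; Svea: £120,000; Keturah: £300,000; Pablo: £300,000; Petra: £120,000; Ximena: £120,000; Hector: £120,000; Matthias: £120,000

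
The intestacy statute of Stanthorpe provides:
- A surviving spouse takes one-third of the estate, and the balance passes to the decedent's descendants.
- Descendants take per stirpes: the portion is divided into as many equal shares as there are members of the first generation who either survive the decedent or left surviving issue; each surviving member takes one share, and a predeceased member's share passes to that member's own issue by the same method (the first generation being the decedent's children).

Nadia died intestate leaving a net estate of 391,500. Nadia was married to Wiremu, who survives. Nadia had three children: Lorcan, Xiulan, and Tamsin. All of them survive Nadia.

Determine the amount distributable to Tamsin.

Tamsin receives 87,000.

Wiremu takes one-third of 391,500 = 130,500. The remaining 261,000 passes to the descendants.
The descendants' portion (261,000) is divided into 3 shares of 87,000: Lorcan, Xiulan, and Tamsin each take 87,000.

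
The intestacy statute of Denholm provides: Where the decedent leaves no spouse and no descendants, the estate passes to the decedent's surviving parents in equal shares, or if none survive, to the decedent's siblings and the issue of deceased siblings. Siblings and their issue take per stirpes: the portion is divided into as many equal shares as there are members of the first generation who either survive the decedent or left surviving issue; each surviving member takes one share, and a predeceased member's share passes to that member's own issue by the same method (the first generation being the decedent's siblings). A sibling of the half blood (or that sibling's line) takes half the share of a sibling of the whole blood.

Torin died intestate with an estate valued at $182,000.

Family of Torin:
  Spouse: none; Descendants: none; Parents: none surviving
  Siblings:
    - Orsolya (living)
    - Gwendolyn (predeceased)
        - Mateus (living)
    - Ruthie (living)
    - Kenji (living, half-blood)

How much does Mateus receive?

The entire $182,000 passes to the siblings and their issue.
Counting each half-blood sibling's line as half a unit, there are 7/2 units in $182,000, so one unit is $52,000. Whole-blood lines (Orsolya, Gwendolyn, and Ruthie) take $52,000 each; half-blood lines (Kenji) take $26,000 each.
Gwendolyn's share ($52,000) passes entirely to Mateus.

Mateus receives $52,000.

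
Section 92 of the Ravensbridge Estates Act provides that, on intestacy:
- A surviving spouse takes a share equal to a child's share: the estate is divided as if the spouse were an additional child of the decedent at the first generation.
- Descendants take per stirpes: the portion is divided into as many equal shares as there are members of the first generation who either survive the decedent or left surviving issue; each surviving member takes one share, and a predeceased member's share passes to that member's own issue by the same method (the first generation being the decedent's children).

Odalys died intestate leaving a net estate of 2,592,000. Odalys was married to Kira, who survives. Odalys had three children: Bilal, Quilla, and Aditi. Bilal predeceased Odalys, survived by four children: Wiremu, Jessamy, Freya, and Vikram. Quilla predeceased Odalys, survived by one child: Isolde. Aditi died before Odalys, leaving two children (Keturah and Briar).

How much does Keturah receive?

The spouse counts as an additional share at the children's level, so there are 4 primary shares of 648,000. Kira takes one such share (648,000).
The children's combined portion (1,944,000) is divided into 3 shares of 648,000: Bilal's 648,000 share passes to Bilal's issue; Quilla's 648,000 share passes to Quilla's issue; Aditi's 648,000 share passes to Aditi's issue.
Bilal's share (648,000) is divided into 4 shares of 162,000: Wiremu, Jessamy, Freya, and Vikram each take 162,000.
Quilla's share (648,000) passes entirely to Isolde.
Aditi's share (648,000) is divided into 2 shares of 324,000: Keturah and Briar each take 324,000.

Keturah receives 324,000.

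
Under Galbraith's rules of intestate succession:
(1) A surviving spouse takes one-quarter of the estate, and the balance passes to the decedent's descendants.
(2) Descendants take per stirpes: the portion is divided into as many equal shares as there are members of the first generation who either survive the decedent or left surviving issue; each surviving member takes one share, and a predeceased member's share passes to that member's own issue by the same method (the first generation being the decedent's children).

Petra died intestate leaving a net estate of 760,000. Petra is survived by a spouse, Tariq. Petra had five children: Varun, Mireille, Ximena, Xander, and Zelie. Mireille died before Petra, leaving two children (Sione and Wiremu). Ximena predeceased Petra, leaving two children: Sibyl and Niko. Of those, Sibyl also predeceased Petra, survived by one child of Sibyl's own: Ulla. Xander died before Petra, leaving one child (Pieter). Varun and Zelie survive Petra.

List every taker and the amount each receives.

Tariq: 190,000; Varun: 114,000; Sione: 57,000; Wiremu: 57,000; Ulla: 57,000; Niko: 57,000; Pieter: 114,000; Zelie: 114,000

Tariq takes one-quarter of 760,000 = 190,000. The remaining 570,000 passes to the descendants.
The descendants' portion (570,000) is divided into 5 shares of 114,000: Varun and Zelie each take 114,000; Mireille's 114,000 share passes to Mireille's issue; Ximena's 114,000 share passes to Ximena's issue; Xander's 114,000 share passes to Xander's issue.
Mireille's share (114,000) is divided into 2 shares of 57,000: Sione and Wiremu each take 57,000.
Ximena's share (114,000) is divided into 2 shares of 57,000: Niko takes 57,000; Sibyl's 57,000 share passes to Sibyl's issue.
Sibyl's share (57,000) passes entirely to Ulla.
Xander's share (114,000) passes entirely to Pieter.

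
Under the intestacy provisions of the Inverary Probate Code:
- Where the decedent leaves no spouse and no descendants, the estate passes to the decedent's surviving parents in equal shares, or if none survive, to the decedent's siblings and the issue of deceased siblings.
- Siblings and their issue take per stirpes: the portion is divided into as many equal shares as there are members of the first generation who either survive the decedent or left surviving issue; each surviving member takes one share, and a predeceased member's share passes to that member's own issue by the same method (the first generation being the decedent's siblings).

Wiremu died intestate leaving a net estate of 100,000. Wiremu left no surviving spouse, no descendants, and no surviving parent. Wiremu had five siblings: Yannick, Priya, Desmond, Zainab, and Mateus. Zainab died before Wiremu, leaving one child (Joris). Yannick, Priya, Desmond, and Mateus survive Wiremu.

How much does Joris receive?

The entire 100,000 passes to the siblings and their issue.
That amount (100,000) is divided into 5 shares of 20,000: Yannick, Priya, Desmond, and Mateus each take 20,000; Zainab's 20,000 share passes to Zainab's issue.
Zainab's share (20,000) passes entirely to Joris.

Joris receives 20,000.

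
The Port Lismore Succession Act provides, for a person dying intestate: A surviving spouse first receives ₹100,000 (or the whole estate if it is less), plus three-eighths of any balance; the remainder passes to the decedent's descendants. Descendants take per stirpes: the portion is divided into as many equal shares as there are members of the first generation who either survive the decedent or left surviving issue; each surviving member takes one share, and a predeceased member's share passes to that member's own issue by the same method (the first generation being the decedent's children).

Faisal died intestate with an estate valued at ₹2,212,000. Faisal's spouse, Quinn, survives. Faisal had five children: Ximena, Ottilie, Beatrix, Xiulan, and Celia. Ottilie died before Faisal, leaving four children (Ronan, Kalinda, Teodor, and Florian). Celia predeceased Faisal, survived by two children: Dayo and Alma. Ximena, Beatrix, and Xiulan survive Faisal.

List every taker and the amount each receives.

Quinn: ₹892,000; Ximena: ₹264,000; Ronan: ₹66,000; Kalinda: ₹66,000; Teodor: ₹66,000; Florian: ₹66,000; Beatrix: ₹264,000; Xiulan: ₹264,000; Dayo: ₹132,000; Alma: ₹132,000

Quinn first takes ₹100,000, leaving a balance of ₹2,112,000. Quinn then takes three-eighths of the balance (₹792,000), for a total of ₹892,000. The remaining ₹1,320,000 passes to the descendants.
The descendants' portion (₹1,320,000) is divided into 5 shares of ₹264,000: Ximena, Beatrix, and Xiulan each take ₹264,000; Ottilie's ₹264,000 share passes to Ottilie's issue; Celia's ₹264,000 share passes to Celia's issue.
Ottilie's share (₹264,000) is divided into 4 shares of ₹66,000: Ronan, Kalinda, Teodor, and Florian each take ₹66,000.
Celia's share (₹264,000) is divided into 2 shares of ₹132,000: Dayo and Alma each take ₹132,000.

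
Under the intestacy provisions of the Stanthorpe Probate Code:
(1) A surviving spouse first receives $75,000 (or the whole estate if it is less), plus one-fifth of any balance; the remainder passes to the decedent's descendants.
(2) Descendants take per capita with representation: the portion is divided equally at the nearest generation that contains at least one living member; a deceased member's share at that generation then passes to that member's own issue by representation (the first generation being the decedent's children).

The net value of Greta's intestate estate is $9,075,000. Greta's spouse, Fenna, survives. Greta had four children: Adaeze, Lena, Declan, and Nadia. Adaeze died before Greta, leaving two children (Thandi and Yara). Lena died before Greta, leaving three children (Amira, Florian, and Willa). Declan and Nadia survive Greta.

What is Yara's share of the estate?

Yara receives $900,000.

Fenna first takes $75,000, leaving a balance of $9,000,000. Fenna then takes one-fifth of the balance ($1,800,000), for a total of $1,875,000. The remaining $7,200,000 passes to the descendants.
The descendants' portion ($7,200,000) is divided into 4 shares of $1,800,000: Declan and Nadia each take $1,800,000; Adaeze's $1,800,000 share passes to Adaeze's issue; Lena's $1,800,000 share passes to Lena's issue.
Adaeze's share ($1,800,000) is divided into 2 shares of $900,000: Thandi and Yara each take $900,000.
Lena's share ($1,800,000) is divided into 3 shares of $600,000: Amira, Florian, and Willa each take $600,000.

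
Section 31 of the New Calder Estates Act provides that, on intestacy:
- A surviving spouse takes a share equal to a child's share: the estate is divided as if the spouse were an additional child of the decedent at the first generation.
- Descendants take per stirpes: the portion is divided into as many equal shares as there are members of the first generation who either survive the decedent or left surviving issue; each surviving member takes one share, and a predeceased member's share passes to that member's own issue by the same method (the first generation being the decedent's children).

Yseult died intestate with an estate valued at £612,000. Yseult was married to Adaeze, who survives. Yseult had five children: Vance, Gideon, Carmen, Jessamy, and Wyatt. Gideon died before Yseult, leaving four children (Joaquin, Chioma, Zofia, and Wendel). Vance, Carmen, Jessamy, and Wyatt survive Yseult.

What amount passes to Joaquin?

Joaquin receives £25,500.

The spouse counts as an additional share at the children's level, so there are 6 primary shares of £102,000. Adaeze takes one such share (£102,000).
The children's combined portion (£510,000) is divided into 5 shares of £102,000: Vance, Carmen, Jessamy, and Wyatt each take £102,000; Gideon's £102,000 share passes to Gideon's issue.
Gideon's share (£102,000) is divided into 4 shares of £25,500: Joaquin, Chioma, Zofia, and Wendel each take £25,500.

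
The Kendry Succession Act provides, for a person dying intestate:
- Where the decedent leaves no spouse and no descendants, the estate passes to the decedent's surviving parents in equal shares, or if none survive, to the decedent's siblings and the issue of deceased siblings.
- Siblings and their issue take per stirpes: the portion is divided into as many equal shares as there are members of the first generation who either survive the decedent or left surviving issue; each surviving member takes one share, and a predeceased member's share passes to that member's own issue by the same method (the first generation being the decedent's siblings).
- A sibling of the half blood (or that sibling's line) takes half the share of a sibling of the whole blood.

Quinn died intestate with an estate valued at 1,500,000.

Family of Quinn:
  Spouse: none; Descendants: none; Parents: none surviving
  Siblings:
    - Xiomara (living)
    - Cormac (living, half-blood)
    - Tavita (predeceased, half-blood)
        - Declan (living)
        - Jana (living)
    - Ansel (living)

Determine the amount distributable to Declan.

Declan receives 125,000.

The entire 1,500,000 passes to the siblings and their issue.
Counting each half-blood sibling's line as half a unit, there are 3 units in 1,500,000, so one unit is 500,000. Whole-blood lines (Xiomara and Ansel) take 500,000 each; half-blood lines (Cormac and Tavita) take 250,000 each.
Tavita's share (250,000) is divided into 2 shares of 125,000: Declan and Jana each take 125,000.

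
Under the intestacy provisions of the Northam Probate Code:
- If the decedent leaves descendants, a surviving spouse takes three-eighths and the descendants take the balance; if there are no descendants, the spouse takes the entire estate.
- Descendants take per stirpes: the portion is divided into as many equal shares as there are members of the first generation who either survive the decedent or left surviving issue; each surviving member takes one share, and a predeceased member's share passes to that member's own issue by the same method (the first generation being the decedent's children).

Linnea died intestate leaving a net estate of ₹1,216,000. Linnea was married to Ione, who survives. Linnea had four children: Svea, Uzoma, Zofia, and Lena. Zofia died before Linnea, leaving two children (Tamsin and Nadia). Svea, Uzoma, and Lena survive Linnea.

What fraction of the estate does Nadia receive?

Nadia receives 5/64 of the estate.

Ione takes three-eighths of ₹1,216,000 = ₹456,000. The remaining ₹760,000 passes to the descendants.
The descendants' portion (₹760,000) is divided into 4 shares of ₹190,000: Svea, Uzoma, and Lena each take ₹190,000; Zofia's ₹190,000 share passes to Zofia's issue.
Zofia's share (₹190,000) is divided into 2 shares of ₹95,000: Tamsin and Nadia each take ₹95,000.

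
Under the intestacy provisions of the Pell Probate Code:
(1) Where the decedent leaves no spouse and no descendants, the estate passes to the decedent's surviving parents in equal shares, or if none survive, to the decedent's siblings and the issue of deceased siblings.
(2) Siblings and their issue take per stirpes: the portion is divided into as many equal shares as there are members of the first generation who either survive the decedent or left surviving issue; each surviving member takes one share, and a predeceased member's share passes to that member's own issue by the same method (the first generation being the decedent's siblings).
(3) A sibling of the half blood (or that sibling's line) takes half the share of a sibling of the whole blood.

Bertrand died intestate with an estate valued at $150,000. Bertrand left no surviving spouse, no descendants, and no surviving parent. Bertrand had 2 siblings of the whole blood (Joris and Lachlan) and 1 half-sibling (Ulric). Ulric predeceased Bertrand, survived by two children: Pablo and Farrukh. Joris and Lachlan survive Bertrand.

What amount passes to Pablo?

Pablo receives $15,000.

The entire $150,000 passes to the siblings and their issue.
Counting each half-blood sibling's line as half a unit, there are 5/2 units in $150,000, so one unit is $60,000. Whole-blood lines (Joris and Lachlan) take $60,000 each; half-blood lines (Ulric) take $30,000 each.
Ulric's share ($30,000) is divided into 2 shares of $15,000: Pablo and Farrukh each take $15,000.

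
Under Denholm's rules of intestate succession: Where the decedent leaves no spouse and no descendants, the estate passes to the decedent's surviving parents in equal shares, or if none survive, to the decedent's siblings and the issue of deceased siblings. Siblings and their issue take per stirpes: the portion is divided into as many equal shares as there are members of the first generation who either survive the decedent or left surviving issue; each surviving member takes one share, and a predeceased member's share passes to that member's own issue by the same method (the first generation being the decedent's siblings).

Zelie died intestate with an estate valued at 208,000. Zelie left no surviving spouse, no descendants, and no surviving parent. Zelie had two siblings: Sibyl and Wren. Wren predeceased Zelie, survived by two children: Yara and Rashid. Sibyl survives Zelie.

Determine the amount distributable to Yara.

Yara receives 52,000.

The entire 208,000 passes to the siblings and their issue.
That amount (208,000) is divided into 2 shares of 104,000: Sibyl takes 104,000; Wren's 104,000 share passes to Wren's issue.
Wren's share (104,000) is divided into 2 shares of 52,000: Yara and Rashid each take 52,000.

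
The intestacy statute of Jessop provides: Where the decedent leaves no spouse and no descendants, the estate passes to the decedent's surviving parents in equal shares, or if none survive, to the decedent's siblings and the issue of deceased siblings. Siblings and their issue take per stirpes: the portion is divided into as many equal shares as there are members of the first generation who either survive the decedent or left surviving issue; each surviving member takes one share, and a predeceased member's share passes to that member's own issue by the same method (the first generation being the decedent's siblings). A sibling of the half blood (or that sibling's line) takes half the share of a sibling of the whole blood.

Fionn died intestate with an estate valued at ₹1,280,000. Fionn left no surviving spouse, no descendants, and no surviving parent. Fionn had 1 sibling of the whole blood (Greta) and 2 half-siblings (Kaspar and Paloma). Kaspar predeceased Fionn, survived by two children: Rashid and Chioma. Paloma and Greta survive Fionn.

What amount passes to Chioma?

Chioma receives ₹160,000.

The entire ₹1,280,000 passes to the siblings and their issue.
Counting each half-blood sibling's line as half a unit, there are 2 units in ₹1,280,000, so one unit is ₹640,000. Whole-blood lines (Greta) take ₹640,000 each; half-blood lines (Kaspar and Paloma) take ₹320,000 each.
Kaspar's share (₹320,000) is divided into 2 shares of ₹160,000: Rashid and Chioma each take ₹160,000.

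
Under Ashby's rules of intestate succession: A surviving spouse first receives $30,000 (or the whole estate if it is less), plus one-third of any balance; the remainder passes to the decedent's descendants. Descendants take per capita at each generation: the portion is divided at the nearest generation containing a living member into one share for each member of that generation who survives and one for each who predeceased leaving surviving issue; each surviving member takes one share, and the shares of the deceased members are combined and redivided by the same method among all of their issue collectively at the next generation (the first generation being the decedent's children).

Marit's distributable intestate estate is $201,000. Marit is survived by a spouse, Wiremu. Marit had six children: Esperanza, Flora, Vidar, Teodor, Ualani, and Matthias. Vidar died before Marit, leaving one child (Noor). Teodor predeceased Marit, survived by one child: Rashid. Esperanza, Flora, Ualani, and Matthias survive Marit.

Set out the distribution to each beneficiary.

Wiremu: $87,000; Esperanza: $19,000; Flora: $19,000; Noor: $19,000; Rashid: $19,000; Ualani: $19,000; Matthias: $19,000

Wiremu first takes $30,000, leaving a balance of $171,000. Wiremu then takes one-third of the balance ($57,000), for a total of $87,000. The remaining $114,000 passes to the descendants.
The descendants' portion ($114,000) is divided at the children's generation into 6 shares of $19,000. Esperanza, Flora, Ualani, and Matthias each take $19,000. The 2 shares of the deceased (Vidar and Teodor) are combined into a pool of $38,000.
That pool ($38,000) is divided at the grandchildren's generation equally among Noor and Rashid: $19,000 each.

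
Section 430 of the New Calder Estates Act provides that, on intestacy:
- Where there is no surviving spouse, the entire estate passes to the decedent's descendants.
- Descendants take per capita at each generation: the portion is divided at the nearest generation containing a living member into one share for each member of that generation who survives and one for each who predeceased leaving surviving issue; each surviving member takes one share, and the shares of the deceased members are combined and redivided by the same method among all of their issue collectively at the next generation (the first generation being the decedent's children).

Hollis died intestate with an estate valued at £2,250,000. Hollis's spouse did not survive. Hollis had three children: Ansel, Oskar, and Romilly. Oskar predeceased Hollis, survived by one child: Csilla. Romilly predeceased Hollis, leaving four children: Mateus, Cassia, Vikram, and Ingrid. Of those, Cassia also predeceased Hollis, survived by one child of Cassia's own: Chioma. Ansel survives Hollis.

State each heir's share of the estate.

The entire £2,250,000 passes to the descendants.
That amount (£2,250,000) is divided at the children's generation into 3 shares of £750,000. Ansel takes £750,000. The 2 shares of the deceased (Oskar and Romilly) are combined into a pool of £1,500,000.
That pool (£1,500,000) is divided at the grandchildren's generation into 5 shares of £300,000. Csilla, Mateus, Vikram, and Ingrid each take £300,000. The remaining share for the deceased Cassia (£300,000) is carried to the next generation.
That pool (£300,000) passes entirely to Chioma, the sole taker at the great-grandchildren's generation.

Ansel: £750,000; Csilla: £300,000; Mateus: £300,000; Chioma: £300,000; Vikram: £300,000; Ingrid: £300,000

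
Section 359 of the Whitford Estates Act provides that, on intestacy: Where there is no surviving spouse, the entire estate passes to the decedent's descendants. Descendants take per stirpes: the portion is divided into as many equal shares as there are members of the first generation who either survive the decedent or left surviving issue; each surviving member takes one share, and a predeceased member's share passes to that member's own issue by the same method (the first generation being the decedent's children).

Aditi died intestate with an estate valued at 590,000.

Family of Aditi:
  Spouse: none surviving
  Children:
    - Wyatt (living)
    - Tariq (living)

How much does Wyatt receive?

The entire 590,000 passes to the descendants.
That amount (590,000) is divided into 2 shares of 295,000: Wyatt and Tariq each take 295,000.

Wyatt receives 295,000.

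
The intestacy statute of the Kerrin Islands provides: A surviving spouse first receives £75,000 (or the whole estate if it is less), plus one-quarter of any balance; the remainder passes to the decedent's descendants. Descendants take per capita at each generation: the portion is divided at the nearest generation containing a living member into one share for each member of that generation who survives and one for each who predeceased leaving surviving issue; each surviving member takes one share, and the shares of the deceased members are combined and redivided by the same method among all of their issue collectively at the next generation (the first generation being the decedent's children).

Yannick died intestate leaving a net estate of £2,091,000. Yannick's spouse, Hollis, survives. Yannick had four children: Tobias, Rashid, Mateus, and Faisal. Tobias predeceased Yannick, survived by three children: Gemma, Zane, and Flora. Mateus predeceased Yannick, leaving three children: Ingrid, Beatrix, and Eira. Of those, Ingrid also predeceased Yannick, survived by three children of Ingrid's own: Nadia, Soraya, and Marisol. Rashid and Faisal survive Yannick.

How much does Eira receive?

Hollis first takes £75,000, leaving a balance of £2,016,000. Hollis then takes one-quarter of the balance (£504,000), for a total of £579,000. The remaining £1,512,000 passes to the descendants.
The descendants' portion (£1,512,000) is divided at the children's generation into 4 shares of £378,000. Rashid and Faisal each take £378,000. The 2 shares of the deceased (Tobias and Mateus) are combined into a pool of £756,000.
That pool (£756,000) is divided at the grandchildren's generation into 6 shares of £126,000. Gemma, Zane, Flora, Beatrix, and Eira each take £126,000. The remaining share for the deceased Ingrid (£126,000) is carried to the next generation.
That pool (£126,000) is divided at the great-grandchildren's generation equally among Nadia, Soraya, and Marisol: £42,000 each.

Eira receives £126,000.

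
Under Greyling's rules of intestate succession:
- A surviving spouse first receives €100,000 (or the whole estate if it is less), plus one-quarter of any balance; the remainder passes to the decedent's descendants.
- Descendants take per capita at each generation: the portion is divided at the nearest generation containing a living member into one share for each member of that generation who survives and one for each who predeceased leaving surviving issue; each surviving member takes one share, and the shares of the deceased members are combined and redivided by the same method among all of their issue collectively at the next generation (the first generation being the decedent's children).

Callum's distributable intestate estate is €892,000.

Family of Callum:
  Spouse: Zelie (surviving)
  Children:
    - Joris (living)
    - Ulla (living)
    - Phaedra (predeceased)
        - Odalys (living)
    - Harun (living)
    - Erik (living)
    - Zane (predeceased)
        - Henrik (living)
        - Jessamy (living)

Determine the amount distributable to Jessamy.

Zelie first takes €100,000, leaving a balance of €792,000. Zelie then takes one-quarter of the balance (€198,000), for a total of €298,000. The remaining €594,000 passes to the descendants.
The descendants' portion (€594,000) is divided at the children's generation into 6 shares of €99,000. Joris, Ulla, Harun, and Erik each take €99,000. The 2 shares of the deceased (Phaedra and Zane) are combined into a pool of €198,000.
That pool (€198,000) is divided at the grandchildren's generation equally among Odalys, Henrik, and Jessamy: €66,000 each.

Jessamy receives €66,000.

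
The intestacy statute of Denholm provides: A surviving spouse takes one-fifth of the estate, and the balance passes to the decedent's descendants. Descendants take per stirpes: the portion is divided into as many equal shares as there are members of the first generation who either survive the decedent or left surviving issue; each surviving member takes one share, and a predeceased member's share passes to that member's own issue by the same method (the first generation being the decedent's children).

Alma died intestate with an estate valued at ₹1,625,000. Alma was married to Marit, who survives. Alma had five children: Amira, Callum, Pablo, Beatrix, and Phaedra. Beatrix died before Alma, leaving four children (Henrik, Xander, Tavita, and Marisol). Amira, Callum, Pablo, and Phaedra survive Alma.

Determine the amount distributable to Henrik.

Henrik receives ₹65,000.

Marit takes one-fifth of ₹1,625,000 = ₹325,000. The remaining ₹1,300,000 passes to the descendants.
The descendants' portion (₹1,300,000) is divided into 5 shares of ₹260,000: Amira, Callum, Pablo, and Phaedra each take ₹260,000; Beatrix's ₹260,000 share passes to Beatrix's issue.
Beatrix's share (₹260,000) is divided into 4 shares of ₹65,000: Henrik, Xander, Tavita, and Marisol each take ₹65,000.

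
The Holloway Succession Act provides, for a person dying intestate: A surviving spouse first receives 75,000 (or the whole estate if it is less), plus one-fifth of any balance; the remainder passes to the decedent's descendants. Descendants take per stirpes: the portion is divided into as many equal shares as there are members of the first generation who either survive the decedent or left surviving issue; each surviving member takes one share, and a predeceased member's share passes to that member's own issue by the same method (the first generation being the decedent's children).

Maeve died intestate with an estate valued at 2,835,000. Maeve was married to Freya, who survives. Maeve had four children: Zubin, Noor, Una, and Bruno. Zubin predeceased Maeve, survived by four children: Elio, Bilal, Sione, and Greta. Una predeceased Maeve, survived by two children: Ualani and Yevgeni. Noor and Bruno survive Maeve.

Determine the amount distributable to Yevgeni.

Yevgeni receives 276,000.

Freya first takes 75,000, leaving a balance of 2,760,000. Freya then takes one-fifth of the balance (552,000), for a total of 627,000. The remaining 2,208,000 passes to the descendants.
The descendants' portion (2,208,000) is divided into 4 shares of 552,000: Noor and Bruno each take 552,000; Zubin's 552,000 share passes to Zubin's issue; Una's 552,000 share passes to Una's issue.
Zubin's share (552,000) is divided into 4 shares of 138,000: Elio, Bilal, Sione, and Greta each take 138,000.
Una's share (552,000) is divided into 2 shares of 276,000: Ualani and Yevgeni each take 276,000.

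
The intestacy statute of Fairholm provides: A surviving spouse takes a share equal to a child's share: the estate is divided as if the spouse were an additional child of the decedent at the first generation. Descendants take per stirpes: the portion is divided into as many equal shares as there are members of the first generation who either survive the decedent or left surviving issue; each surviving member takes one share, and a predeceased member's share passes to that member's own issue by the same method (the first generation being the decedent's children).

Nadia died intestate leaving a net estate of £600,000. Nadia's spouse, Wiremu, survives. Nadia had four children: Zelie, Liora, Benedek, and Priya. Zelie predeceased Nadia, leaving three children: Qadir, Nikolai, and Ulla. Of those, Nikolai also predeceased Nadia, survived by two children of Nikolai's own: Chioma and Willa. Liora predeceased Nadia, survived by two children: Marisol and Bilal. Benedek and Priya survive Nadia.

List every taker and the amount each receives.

Wiremu: £120,000; Qadir: £40,000; Chioma: £20,000; Willa: £20,000; Ulla: £40,000; Marisol: £60,000; Bilal: £60,000; Benedek: £120,000; Priya: £120,000

The spouse counts as an additional share at the children's level, so there are 5 primary shares of £120,000. Wiremu takes one such share (£120,000).
The children's combined portion (£480,000) is divided into 4 shares of £120,000: Benedek and Priya each take £120,000; Zelie's £120,000 share passes to Zelie's issue; Liora's £120,000 share passes to Liora's issue.
Zelie's share (£120,000) is divided into 3 shares of £40,000: Qadir and Ulla each take £40,000; Nikolai's £40,000 share passes to Nikolai's issue.
Nikolai's share (£40,000) is divided into 2 shares of £20,000: Chioma and Willa each take £20,000.
Liora's share (£120,000) is divided into 2 shares of £60,000: Marisol and Bilal each take £60,000.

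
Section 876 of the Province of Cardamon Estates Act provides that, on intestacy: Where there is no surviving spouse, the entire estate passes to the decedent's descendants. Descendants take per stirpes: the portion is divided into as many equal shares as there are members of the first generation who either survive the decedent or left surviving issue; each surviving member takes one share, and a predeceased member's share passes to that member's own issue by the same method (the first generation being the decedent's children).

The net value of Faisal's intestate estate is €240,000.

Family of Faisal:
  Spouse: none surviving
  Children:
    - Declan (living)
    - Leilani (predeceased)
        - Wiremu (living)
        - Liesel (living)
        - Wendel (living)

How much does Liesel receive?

Liesel receives €40,000.

The entire €240,000 passes to the descendants.
That amount (€240,000) is divided into 2 shares of €120,000: Declan takes €120,000; Leilani's €120,000 share passes to Leilani's issue.
Leilani's share (€120,000) is divided into 3 shares of €40,000: Wiremu, Liesel, and Wendel each take €40,000.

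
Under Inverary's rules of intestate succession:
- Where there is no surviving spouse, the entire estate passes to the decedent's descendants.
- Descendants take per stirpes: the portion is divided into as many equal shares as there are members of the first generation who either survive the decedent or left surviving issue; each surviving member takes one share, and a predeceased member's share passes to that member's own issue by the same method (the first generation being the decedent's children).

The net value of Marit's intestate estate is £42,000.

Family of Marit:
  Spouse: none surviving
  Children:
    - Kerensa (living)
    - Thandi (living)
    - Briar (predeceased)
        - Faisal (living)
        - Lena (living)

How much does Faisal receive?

The entire £42,000 passes to the descendants.
That amount (£42,000) is divided into 3 shares of £14,000: Kerensa and Thandi each take £14,000; Briar's £14,000 share passes to Briar's issue.
Briar's share (£14,000) is divided into 2 shares of £7,000: Faisal and Lena each take £7,000.

Faisal receives £7,000.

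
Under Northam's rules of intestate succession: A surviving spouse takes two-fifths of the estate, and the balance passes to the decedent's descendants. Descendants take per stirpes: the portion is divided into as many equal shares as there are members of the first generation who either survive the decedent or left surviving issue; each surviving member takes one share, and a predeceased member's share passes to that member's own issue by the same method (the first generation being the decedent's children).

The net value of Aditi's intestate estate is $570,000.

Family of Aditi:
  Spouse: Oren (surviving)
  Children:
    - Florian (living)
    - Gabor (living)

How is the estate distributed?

Oren: $228,000; Florian: $171,000; Gabor: $171,000

Oren takes two-fifths of $570,000 = $228,000. The remaining $342,000 passes to the descendants.
The descendants' portion ($342,000) is divided into 2 shares of $171,000: Florian and Gabor each take $171,000.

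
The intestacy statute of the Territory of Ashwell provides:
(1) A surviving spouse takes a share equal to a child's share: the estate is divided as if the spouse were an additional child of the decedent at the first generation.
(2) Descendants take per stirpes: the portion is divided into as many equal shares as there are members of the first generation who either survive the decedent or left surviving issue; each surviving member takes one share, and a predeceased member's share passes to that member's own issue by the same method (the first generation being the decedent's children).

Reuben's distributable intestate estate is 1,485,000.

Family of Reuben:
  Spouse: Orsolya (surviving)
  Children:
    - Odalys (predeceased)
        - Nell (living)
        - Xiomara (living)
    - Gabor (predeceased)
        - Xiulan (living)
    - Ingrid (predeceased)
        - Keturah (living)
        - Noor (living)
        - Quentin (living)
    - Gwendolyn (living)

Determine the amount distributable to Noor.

The spouse counts as an additional share at the children's level, so there are 5 primary shares of 297,000. Orsolya takes one such share (297,000).
The children's combined portion (1,188,000) is divided into 4 shares of 297,000: Gwendolyn takes 297,000; Odalys's 297,000 share passes to Odalys's issue; Gabor's 297,000 share passes to Gabor's issue; Ingrid's 297,000 share passes to Ingrid's issue.
Odalys's share (297,000) is divided into 2 shares of 148,500: Nell and Xiomara each take 148,500.
Gabor's share (297,000) passes entirely to Xiulan.
Ingrid's share (297,000) is divided into 3 shares of 99,000: Keturah, Noor, and Quentin each take 99,000.

Noor receives 99,000.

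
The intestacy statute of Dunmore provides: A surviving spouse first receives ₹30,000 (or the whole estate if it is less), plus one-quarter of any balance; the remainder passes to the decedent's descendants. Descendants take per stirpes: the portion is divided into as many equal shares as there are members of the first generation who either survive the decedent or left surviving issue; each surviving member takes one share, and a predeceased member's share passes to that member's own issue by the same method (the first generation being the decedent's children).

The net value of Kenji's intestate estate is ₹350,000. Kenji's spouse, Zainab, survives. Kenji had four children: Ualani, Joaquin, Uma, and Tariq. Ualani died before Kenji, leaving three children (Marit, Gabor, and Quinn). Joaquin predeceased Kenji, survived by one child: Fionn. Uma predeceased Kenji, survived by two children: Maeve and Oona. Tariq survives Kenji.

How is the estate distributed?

Zainab first takes ₹30,000, leaving a balance of ₹320,000. Zainab then takes one-quarter of the balance (₹80,000), for a total of ₹110,000. The remaining ₹240,000 passes to the descendants.
The descendants' portion (₹240,000) is divided into 4 shares of ₹60,000: Tariq takes ₹60,000; Ualani's ₹60,000 share passes to Ualani's issue; Joaquin's ₹60,000 share passes to Joaquin's issue; Uma's ₹60,000 share passes to Uma's issue.
Ualani's share (₹60,000) is divided into 3 shares of ₹20,000: Marit, Gabor, and Quinn each take ₹20,000.
Joaquin's share (₹60,000) passes entirely to Fionn.
Uma's share (₹60,000) is divided into 2 shares of ₹30,000: Maeve and Oona each take ₹30,000.

Zainab: ₹110,000; Marit: ₹20,000; Gabor: ₹20,000; Quinn: ₹20,000; Fionn: ₹60,000; Maeve: ₹30,000; Oona: ₹30,000; Tariq: ₹60,000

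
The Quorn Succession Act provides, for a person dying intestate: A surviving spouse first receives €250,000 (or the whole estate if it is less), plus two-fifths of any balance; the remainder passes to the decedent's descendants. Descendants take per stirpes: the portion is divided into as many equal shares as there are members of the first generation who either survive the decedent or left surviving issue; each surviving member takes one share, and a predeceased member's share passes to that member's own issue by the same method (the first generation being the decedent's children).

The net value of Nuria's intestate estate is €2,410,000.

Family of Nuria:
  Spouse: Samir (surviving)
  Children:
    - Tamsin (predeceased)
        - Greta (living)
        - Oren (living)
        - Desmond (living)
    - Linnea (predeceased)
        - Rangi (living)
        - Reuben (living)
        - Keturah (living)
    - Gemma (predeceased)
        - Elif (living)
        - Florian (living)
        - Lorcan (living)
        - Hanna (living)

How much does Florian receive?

Samir first takes €250,000, leaving a balance of €2,160,000. Samir then takes two-fifths of the balance (€864,000), for a total of €1,114,000. The remaining €1,296,000 passes to the descendants.
The descendants' portion (€1,296,000) is divided into 3 shares of €432,000: Tamsin's €432,000 share passes to Tamsin's issue; Linnea's €432,000 share passes to Linnea's issue; Gemma's €432,000 share passes to Gemma's issue.
Tamsin's share (€432,000) is divided into 3 shares of €144,000: Greta, Oren, and Desmond each take €144,000.
Linnea's share (€432,000) is divided into 3 shares of €144,000: Rangi, Reuben, and Keturah each take €144,000.
Gemma's share (€432,000) is divided into 4 shares of €108,000: Elif, Florian, Lorcan, and Hanna each take €108,000.

Florian receives €108,000.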